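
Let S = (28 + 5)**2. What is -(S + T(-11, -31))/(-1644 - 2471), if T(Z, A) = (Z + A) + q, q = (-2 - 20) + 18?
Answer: 1043/4115 ≈ 0.25346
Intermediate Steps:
S = 1089 (S = 33**2 = 1089)
q = -4 (q = -22 + 18 = -4)
T(Z, A) = -4 + A + Z (T(Z, A) = (Z + A) - 4 = (A + Z) - 4 = -4 + A + Z)
-(S + T(-11, -31))/(-1644 - 2471) = -(1089 + (-4 - 31 - 11))/(-1644 - 2471) = -(1089 - 46)/(-4115) = -1043*(-1)/4115 = -1*(-1043/4115) = 1043/4115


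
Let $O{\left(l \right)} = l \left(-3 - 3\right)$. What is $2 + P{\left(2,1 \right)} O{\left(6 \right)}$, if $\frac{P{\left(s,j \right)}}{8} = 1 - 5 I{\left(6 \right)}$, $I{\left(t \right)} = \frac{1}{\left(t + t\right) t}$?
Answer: $-266$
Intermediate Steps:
$O{\left(l \right)} = - 6 l$ ($O{\left(l \right)} = l \left(-6\right) = - 6 l$)
$I{\left(t \right)} = \frac{1}{2 t^{2}}$ ($I{\left(t \right)} = \frac{1}{2 t t} = \frac{\frac{1}{2} \frac{1}{t}}{t} = \frac{1}{2 t^{2}}$)
$P{\left(s,j \right)} = \frac{67}{9}$ ($P{\left(s,j \right)} = 8 \left(1 - 5 \frac{1}{2 \cdot 36}\right) = 8 \left(1 - 5 \cdot \frac{1}{2} \cdot \frac{1}{36}\right) = 8 \left(1 - \frac{5}{72}\right) = 8 \cdot \frac{67}{72} = \frac{67}{9}$)
$2 + P{\left(2,1 \right)} O{\left(6 \right)} = 2 + \frac{67 \left(\left(-6\right) 6\right)}{9} = 2 + \frac{67}{9} \left(-36\right) = 2 - 268 = -266$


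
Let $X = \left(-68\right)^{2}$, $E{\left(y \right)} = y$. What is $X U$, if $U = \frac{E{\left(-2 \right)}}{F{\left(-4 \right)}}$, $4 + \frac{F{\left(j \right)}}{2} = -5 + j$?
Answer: $\frac{4624}{13} \approx 355.69$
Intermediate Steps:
$F{\left(j \right)} = -18 + 2 j$ ($F{\left(j \right)} = -8 + 2 \left(-5 + j\right) = -8 + \left(-10 + 2 j\right) = -18 + 2 j$)
$X = 4624$
$U = \frac{1}{13}$ ($U = - \frac{2}{-18 + 2 \left(-4\right)} = - \frac{2}{-18 - 8} = - \frac{2}{-26} = \left(-2\right) \left(- \frac{1}{26}\right) = \frac{1}{13} \approx 0.076923$)
$X U = 4624 \cdot \frac{1}{13} = \frac{4624}{13}$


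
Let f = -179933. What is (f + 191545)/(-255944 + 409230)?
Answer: 5806/76643 ≈ 0.075754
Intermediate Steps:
(f + 191545)/(-255944 + 409230) = (-179933 + 191545)/(-255944 + 409230) = 11612/153286 = 11612*(1/153286) = 5806/76643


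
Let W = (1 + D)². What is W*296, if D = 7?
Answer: 18944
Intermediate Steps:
W = 64 (W = (1 + 7)² = 8² = 64)
W*296 = 64*296 = 18944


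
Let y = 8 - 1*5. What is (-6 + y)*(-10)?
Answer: 30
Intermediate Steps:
y = 3 (y = 8 - 5 = 3)
(-6 + y)*(-10) = (-6 + 3)*(-10) = -3*(-10) = 30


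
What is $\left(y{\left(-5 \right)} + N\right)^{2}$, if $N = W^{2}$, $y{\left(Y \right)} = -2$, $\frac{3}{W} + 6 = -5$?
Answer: $\frac{54289}{14641} \approx 3.708$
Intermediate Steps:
$W = - \frac{3}{11}$ ($W = \frac{3}{-6 - 5} = \frac{3}{-11} = 3 \left(- \frac{1}{11}\right) = - \frac{3}{11} \approx -0.27273$)
$N = \frac{9}{121}$ ($N = \left(- \frac{3}{11}\right)^{2} = \frac{9}{121} \approx 0.07438$)
$\left(y{\left(-5 \right)} + N\right)^{2} = \left(-2 + \frac{9}{121}\right)^{2} = \left(- \frac{233}{121}\right)^{2} = \frac{54289}{14641}$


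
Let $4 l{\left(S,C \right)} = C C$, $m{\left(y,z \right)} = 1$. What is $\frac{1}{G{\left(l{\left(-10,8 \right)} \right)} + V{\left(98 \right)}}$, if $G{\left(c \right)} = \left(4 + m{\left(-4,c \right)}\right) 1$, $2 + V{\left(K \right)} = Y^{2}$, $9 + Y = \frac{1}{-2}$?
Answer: $\frac{4}{373} \approx 0.010724$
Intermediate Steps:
$l{\left(S,C \right)} = \frac{C^{2}}{4}$ ($l{\left(S,C \right)} = \frac{C C}{4} = \frac{C^{2}}{4}$)
$Y = - \frac{19}{2}$ ($Y = -9 + \frac{1}{-2} = -9 - \frac{1}{2} = - \frac{19}{2} \approx -9.5$)
$V{\left(K \right)} = \frac{353}{4}$ ($V{\left(K \right)} = -2 + \left(- \frac{19}{2}\right)^{2} = -2 + \frac{361}{4} = \frac{353}{4}$)
$G{\left(c \right)} = 5$ ($G{\left(c \right)} = \left(4 + 1\right) 1 = 5 \cdot 1 = 5$)
$\frac{1}{G{\left(l{\left(-10,8 \right)} \right)} + V{\left(98 \right)}} = \frac{1}{5 + \frac{353}{4}} = \frac{1}{\frac{373}{4}} = \frac{4}{373}$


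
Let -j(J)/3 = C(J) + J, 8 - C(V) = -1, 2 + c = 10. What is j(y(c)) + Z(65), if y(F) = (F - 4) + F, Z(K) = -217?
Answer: -280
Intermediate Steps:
c = 8 (c = -2 + 10 = 8)
C(V) = 9 (C(V) = 8 - 1*(-1) = 8 + 1 = 9)
y(F) = -4 + 2*F (y(F) = (-4 + F) + F = -4 + 2*F)
j(J) = -27 - 3*J (j(J) = -3*(9 + J) = -27 - 3*J)
j(y(c)) + Z(65) = (-27 - 3*(-4 + 2*8)) - 217 = (-27 - 3*(-4 + 16)) - 217 = (-27 - 3*12) - 217 = (-27 - 36) - 217 = -63 - 217 = -280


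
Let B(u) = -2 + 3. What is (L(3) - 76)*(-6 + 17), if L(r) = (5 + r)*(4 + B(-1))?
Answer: -396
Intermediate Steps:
B(u) = 1
L(r) = 25 + 5*r (L(r) = (5 + r)*(4 + 1) = (5 + r)*5 = 25 + 5*r)
(L(3) - 76)*(-6 + 17) = ((25 + 5*3) - 76)*(-6 + 17) = ((25 + 15) - 76)*11 = (40 - 76)*11 = -36*11 = -396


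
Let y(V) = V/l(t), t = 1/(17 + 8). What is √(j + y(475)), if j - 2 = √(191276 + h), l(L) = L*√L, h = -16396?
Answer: √(59377 + 4*√10930) ≈ 244.53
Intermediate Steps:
t = 1/25 ≈ 0.040000
l(L) = L^(3/2)
y(V) = 125*V (y(V) = V/((1/25)^(3/2)) = V/(1/125) = V*125 = 125*V)
j = 2 + 4*√10930 (j = 2 + √(191276 - 16396) = 2 + √174880 = 2 + 4*√10930 ≈ 420.19)
√(j + y(475)) = √((2 + 4*√10930) + 125*475) = √((2 + 4*√10930) + 59375) = √(59377 + 4*√10930)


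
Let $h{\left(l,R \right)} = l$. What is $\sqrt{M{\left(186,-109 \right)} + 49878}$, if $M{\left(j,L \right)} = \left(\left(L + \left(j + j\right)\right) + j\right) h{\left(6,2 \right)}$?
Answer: $2 \sqrt{13143} \approx 229.29$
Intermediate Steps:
$M{\left(j,L \right)} = 6 L + 18 j$ ($M{\left(j,L \right)} = \left(\left(L + \left(j + j\right)\right) + j\right) 6 = \left(\left(L + 2 j\right) + j\right) 6 = \left(L + 3 j\right) 6 = 6 L + 18 j$)
$\sqrt{M{\left(186,-109 \right)} + 49878} = \sqrt{\left(6 \left(-109\right) + 18 \cdot 186\right) + 49878} = \sqrt{\left(-654 + 3348\right) + 49878} = \sqrt{2694 + 49878} = \sqrt{52572} = 2 \sqrt{13143}$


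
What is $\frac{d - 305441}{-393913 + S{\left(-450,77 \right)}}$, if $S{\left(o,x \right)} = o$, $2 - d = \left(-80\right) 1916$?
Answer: $\frac{152159}{394363} \approx 0.38583$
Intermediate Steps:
$d = 153282$ ($d = 2 - \left(-80\right) 1916 = 2 - -153280 = 2 + 153280 = 153282$)
$\frac{d - 305441}{-393913 + S{\left(-450,77 \right)}} = \frac{153282 - 305441}{-393913 - 450} = - \frac{152159}{-394363} = \left(-152159\right) \left(- \frac{1}{394363}\right) = \frac{152159}{394363}$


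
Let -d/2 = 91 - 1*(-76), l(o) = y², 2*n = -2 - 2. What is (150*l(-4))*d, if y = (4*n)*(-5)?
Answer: -80160000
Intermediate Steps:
n = -2 (n = (-2 - 2)/2 = (½)*(-4) = -2)
y = 40 (y = (4*(-2))*(-5) = -8*(-5) = 40)
l(o) = 1600 (l(o) = 40² = 1600)
d = -334 (d = -2*(91 - 1*(-76)) = -2*(91 + 76) = -2*167 = -334)
(150*l(-4))*d = (150*1600)*(-334) = 240000*(-334) = -80160000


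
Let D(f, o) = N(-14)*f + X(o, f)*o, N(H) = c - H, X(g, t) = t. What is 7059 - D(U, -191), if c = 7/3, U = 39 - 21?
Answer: 10203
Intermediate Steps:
U = 18
c = 7/3 (c = 7*(⅓) = 7/3 ≈ 2.3333)
N(H) = 7/3 - H
D(f, o) = 49*f/3 + f*o (D(f, o) = (7/3 - 1*(-14))*f + f*o = (7/3 + 14)*f + f*o = 49*f/3 + f*o)
7059 - D(U, -191) = 7059 - 18*(49 + 3*(-191))/3 = 7059 - 18*(49 - 573)/3 = 7059 - 18*(-524)/3 = 7059 - 1*(-3144) = 7059 + 3144 = 10203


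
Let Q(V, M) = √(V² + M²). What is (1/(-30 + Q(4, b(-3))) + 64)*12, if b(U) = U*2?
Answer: 81363/106 - 3*√13/106 ≈ 767.47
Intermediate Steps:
b(U) = 2*U
Q(V, M) = √(M² + V²)
(1/(-30 + Q(4, b(-3))) + 64)*12 = (1/(-30 + √((2*(-3))² + 4²)) + 64)*12 = (1/(-30 + √((-6)² + 16)) + 64)*12 = (1/(-30 + √(36 + 16)) + 64)*12 = (1/(-30 + √52) + 64)*12 = (1/(-30 + 2*√13) + 64)*12 = (64 + 1/(-30 + 2*√13))*12 = 768 + 12/(-30 + 2*√13)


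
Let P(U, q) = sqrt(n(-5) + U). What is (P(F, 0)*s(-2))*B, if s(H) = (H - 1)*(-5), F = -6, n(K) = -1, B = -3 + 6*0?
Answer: -45*I*sqrt(7) ≈ -119.06*I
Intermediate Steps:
B = -3 (B = -3 + 0 = -3)
s(H) = 5 - 5*H (s(H) = (-1 + H)*(-5) = 5 - 5*H)
P(U, q) = sqrt(-1 + U)
(P(F, 0)*s(-2))*B = (sqrt(-1 - 6)*(5 - 5*(-2)))*(-3) = (sqrt(-7)*(5 + 10))*(-3) = ((I*sqrt(7))*15)*(-3) = (15*I*sqrt(7))*(-3) = -45*I*sqrt(7)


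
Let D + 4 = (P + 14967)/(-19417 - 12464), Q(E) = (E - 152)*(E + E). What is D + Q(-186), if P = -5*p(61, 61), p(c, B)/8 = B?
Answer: 4008449365/31881 ≈ 1.2573e+5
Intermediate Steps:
p(c, B) = 8*B
P = -2440 (P = -40*61 = -5*488 = -2440)
Q(E) = 2*E*(-152 + E) (Q(E) = (-152 + E)*(2*E) = 2*E*(-152 + E))
D = -140051/31881 (D = -4 + (-2440 + 14967)/(-19417 - 12464) = -4 + 12527/(-31881) = -4 + 12527*(-1/31881) = -4 - 12527/31881 = -140051/31881 ≈ -4.3929)
D + Q(-186) = -140051/31881 + 2*(-186)*(-152 - 186) = -140051/31881 + 2*(-186)*(-338) = -140051/31881 + 125736 = 4008449365/31881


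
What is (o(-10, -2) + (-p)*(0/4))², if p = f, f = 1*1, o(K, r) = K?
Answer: 100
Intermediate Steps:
f = 1
p = 1
(o(-10, -2) + (-p)*(0/4))² = (-10 + (-1*1)*(0/4))² = (-10 - 0/4)² = (-10 - 1*0)² = (-10 + 0)² = (-10)² = 100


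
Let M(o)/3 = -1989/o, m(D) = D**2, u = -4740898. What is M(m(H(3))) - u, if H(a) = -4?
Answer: 75848401/16 ≈ 4.7405e+6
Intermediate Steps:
M(o) = -5967/o (M(o) = 3*(-1989/o) = -5967/o)
M(m(H(3))) - u = -5967/((-4)**2) - 1*(-4740898) = -5967/16 + 4740898 = 75848401/16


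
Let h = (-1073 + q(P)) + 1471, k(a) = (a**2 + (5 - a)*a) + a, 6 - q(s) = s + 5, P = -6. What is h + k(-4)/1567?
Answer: 634611/1567 ≈ 404.98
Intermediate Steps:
q(s) = 1 - s (q(s) = 6 - (s + 5) = 6 - (5 + s) = 6 + (-5 - s) = 1 - s)
k(a) = a + a**2 + a*(5 - a) (k(a) = (a**2 + a*(5 - a)) + a = a + a**2 + a*(5 - a))
h = 405 (h = (-1073 + (1 - 1*(-6))) + 1471 = (-1073 + (1 + 6)) + 1471 = (-1073 + 7) + 1471 = -1066 + 1471 = 405)
h + k(-4)/1567 = 405 + (6*(-4))/1567 = 405 - 24*1/1567 = 405 - 24/1567 = 634611/1567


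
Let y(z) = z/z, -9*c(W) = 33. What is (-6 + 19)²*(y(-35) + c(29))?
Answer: -1352/3 ≈ -450.67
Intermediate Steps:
c(W) = -11/3 (c(W) = -⅑*33 = -11/3)
y(z) = 1
(-6 + 19)²*(y(-35) + c(29)) = (-6 + 19)²*(1 - 11/3) = 13²*(-8/3) = 169*(-8/3) = -1352/3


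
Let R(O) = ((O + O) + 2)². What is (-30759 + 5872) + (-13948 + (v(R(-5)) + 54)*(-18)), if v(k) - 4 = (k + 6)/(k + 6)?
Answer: -39897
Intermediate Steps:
R(O) = (2 + 2*O)² (R(O) = (2*O + 2)² = (2 + 2*O)²)
v(k) = 5 (v(k) = 4 + (k + 6)/(k + 6) = 4 + (6 + k)/(6 + k) = 4 + 1 = 5)
(-30759 + 5872) + (-13948 + (v(R(-5)) + 54)*(-18)) = (-30759 + 5872) + (-13948 + (5 + 54)*(-18)) = -24887 + (-13948 + 59*(-18)) = -24887 + (-13948 - 1062) = -24887 - 15010 = -39897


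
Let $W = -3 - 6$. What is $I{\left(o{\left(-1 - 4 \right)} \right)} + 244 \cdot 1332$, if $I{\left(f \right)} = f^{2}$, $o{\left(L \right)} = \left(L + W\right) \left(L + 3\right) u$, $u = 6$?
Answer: $353232$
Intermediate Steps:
$W = -9$ ($W = -3 - 6 = -9$)
$o{\left(L \right)} = 6 \left(-9 + L\right) \left(3 + L\right)$ ($o{\left(L \right)} = \left(L - 9\right) \left(L + 3\right) 6 = \left(-9 + L\right) \left(3 + L\right) 6 = 6 \left(-9 + L\right) \left(3 + L\right)$)
$I{\left(o{\left(-1 - 4 \right)} \right)} + 244 \cdot 1332 = \left(-162 - 36 \left(-1 - 4\right) + 6 \left(-1 - 4\right)^{2}\right)^{2} + 244 \cdot 1332 = \left(-162 - 36 \left(-1 - 4\right) + 6 \left(-1 - 4\right)^{2}\right)^{2} + 325008 = \left(-162 - -180 + 6 \left(-5\right)^{2}\right)^{2} + 325008 = \left(-162 + 180 + 6 \cdot 25\right)^{2} + 325008 = \left(-162 + 180 + 150\right)^{2} + 325008 = 168^{2} + 325008 = 28224 + 325008 = 353232$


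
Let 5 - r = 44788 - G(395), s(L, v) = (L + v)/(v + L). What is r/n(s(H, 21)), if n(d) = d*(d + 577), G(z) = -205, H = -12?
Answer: -22494/289 ≈ -77.834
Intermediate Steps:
s(L, v) = 1 (s(L, v) = (L + v)/(L + v) = 1)
n(d) = d*(577 + d)
r = -44988 (r = 5 - (44788 - 1*(-205)) = 5 - (44788 + 205) = 5 - 1*44993 = 5 - 44993 = -44988)
r/n(s(H, 21)) = -44988/(577 + 1) = -44988/(1*578) = -44988/578 = -44988*1/578 = -22494/289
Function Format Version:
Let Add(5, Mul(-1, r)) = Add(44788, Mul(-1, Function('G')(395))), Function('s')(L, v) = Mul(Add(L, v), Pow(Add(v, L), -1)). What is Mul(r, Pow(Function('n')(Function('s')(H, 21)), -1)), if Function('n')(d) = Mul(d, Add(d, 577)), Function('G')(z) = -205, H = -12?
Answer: Rational(-22494, 289) ≈ -77.834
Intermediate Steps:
Function('s')(L, v) = 1 (Function('s')(L, v) = Mul(Add(L, v), Pow(Add(L, v), -1)) = 1)
Function('n')(d) = Mul(d, Add(577, d))
r = -44988 (r = Add(5, Mul(-1, Add(44788, Mul(-1, -205)))) = Add(5, Mul(-1, Add(44788, 205))) = Add(5, Mul(-1, 44993)) = Add(5, -44993) = -44988)
Mul(r, Pow(Function('n')(Function('s')(H, 21)), -1)) = Mul(-44988, Pow(Mul(1, Add(577, 1)), -1)) = Mul(-44988, Pow(Mul(1, 578), -1)) = Mul(-44988, Pow(578, -1)) = Mul(-44988, Rational(1, 578)) = Rational(-22494, 289)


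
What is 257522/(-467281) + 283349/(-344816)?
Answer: -221201310021/161125965296 ≈ -1.3728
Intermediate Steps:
257522/(-467281) + 283349/(-344816) = 257522*(-1/467281) + 283349*(-1/344816) = -257522/467281 - 283349/344816 = -221201310021/161125965296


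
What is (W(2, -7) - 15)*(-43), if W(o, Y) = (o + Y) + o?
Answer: 774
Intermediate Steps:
W(o, Y) = Y + 2*o (W(o, Y) = (Y + o) + o = Y + 2*o)
(W(2, -7) - 15)*(-43) = ((-7 + 2*2) - 15)*(-43) = ((-7 + 4) - 15)*(-43) = (-3 - 15)*(-43) = -18*(-43) = 774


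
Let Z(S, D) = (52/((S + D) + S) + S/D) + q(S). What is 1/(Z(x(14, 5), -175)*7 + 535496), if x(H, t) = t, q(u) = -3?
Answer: 165/88352978 ≈ 1.8675e-6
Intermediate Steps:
Z(S, D) = -3 + 52/(D + 2*S) + S/D (Z(S, D) = (52/((S + D) + S) + S/D) - 3 = (52/((D + S) + S) + S/D) - 3 = (52/(D + 2*S) + S/D) - 3 = -3 + 52/(D + 2*S) + S/D)
1/(Z(x(14, 5), -175)*7 + 535496) = 1/(((-3*(-175)² + 2*5² + 52*(-175) - 5*(-175)*5)/((-175)*(-175 + 2*5)))*7 + 535496) = 1/(-(-3*30625 + 2*25 - 9100 + 4375)/(175*(-175 + 10))*7 + 535496) = 1/(-1/175*(-91875 + 50 - 9100 + 4375)/(-165)*7 + 535496) = 1/(-1/175*(-1/165)*(-96550)*7 + 535496) = 1/(-3862/1155*7 + 535496) = 1/(-3862/165 + 535496) = 1/(88352978/165) = 165/88352978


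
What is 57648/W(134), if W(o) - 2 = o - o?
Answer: 28824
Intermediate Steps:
W(o) = 2 (W(o) = 2 + (o - o) = 2 + 0 = 2)
57648/W(134) = 57648/2 = 57648*(½) = 28824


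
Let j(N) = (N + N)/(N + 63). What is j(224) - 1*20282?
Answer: -831498/41 ≈ -20280.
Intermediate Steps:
j(N) = 2*N/(63 + N) (j(N) = (2*N)/(63 + N) = 2*N/(63 + N))
j(224) - 1*20282 = 2*224/(63 + 224) - 1*20282 = 2*224/287 - 20282 = 2*224*(1/287) - 20282 = 64/41 - 20282 = -831498/41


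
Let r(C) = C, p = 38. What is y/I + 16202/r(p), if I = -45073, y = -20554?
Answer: 365526899/856387 ≈ 426.82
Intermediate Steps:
y/I + 16202/r(p) = -20554/(-45073) + 16202/38 = -20554*(-1/45073) + 16202*(1/38) = 20554/45073 + 8101/19 = 365526899/856387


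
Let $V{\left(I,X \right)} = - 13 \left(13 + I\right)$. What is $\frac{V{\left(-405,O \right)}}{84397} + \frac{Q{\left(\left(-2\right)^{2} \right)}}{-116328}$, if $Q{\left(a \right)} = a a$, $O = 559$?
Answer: $\frac{1998166}{33168021} \approx 0.060244$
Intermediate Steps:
$V{\left(I,X \right)} = -169 - 13 I$
$Q{\left(a \right)} = a^{2}$
$\frac{V{\left(-405,O \right)}}{84397} + \frac{Q{\left(\left(-2\right)^{2} \right)}}{-116328} = \frac{-169 - -5265}{84397} + \frac{\left(\left(-2\right)^{2}\right)^{2}}{-116328} = \left(-169 + 5265\right) \frac{1}{84397} + 4^{2} \left(- \frac{1}{116328}\right) = 5096 \cdot \frac{1}{84397} + 16 \left(- \frac{1}{116328}\right) = \frac{5096}{84397} - \frac{2}{14541} = \frac{1998166}{33168021}$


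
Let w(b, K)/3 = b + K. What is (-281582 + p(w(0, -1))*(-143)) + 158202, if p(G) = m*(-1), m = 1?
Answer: -123237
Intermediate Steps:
w(b, K) = 3*K + 3*b (w(b, K) = 3*(b + K) = 3*(K + b) = 3*K + 3*b)
p(G) = -1 (p(G) = 1*(-1) = -1)
(-281582 + p(w(0, -1))*(-143)) + 158202 = (-281582 - 1*(-143)) + 158202 = (-281582 + 143) + 158202 = -281439 + 158202 = -123237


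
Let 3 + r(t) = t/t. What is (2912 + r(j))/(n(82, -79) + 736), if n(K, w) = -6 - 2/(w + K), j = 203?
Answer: 4365/1094 ≈ 3.9899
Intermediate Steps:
r(t) = -2 (r(t) = -3 + t/t = -3 + 1 = -2)
n(K, w) = -6 - 2/(K + w)
(2912 + r(j))/(n(82, -79) + 736) = (2912 - 2)/(2*(-1 - 3*82 - 3*(-79))/(82 - 79) + 736) = 2910/(2*(-1 - 246 + 237)/3 + 736) = 2910/(2*(⅓)*(-10) + 736) = 2910/(-20/3 + 736) = 2910/(2188/3) = 2910*(3/2188) = 4365/1094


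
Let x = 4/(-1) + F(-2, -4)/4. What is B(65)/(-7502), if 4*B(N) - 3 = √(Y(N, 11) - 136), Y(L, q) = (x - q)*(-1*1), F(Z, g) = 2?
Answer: -3/30008 - 9*I*√6/60016 ≈ -9.9973e-5 - 0.00036733*I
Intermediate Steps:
x = -7/2 (x = 4/(-1) + 2/4 = 4*(-1) + 2*(¼) = -4 + ½ = -7/2 ≈ -3.5000)
Y(L, q) = 7/2 + q (Y(L, q) = (-7/2 - q)*(-1*1) = (-7/2 - q)*(-1) = 7/2 + q)
B(N) = ¾ + 9*I*√6/8 (B(N) = ¾ + √((7/2 + 11) - 136)/4 = ¾ + √(29/2 - 136)/4 = ¾ + √(-243/2)/4 = ¾ + (9*I*√6/2)/4 = ¾ + 9*I*√6/8)
B(65)/(-7502) = (¾ + 9*I*√6/8)/(-7502) = (¾ + 9*I*√6/8)*(-1/7502) = -3/30008 - 9*I*√6/60016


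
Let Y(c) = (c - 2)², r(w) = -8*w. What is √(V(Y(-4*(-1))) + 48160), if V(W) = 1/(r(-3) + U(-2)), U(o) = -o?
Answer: 1119*√26/26 ≈ 219.45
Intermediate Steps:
Y(c) = (-2 + c)²
V(W) = 1/26 (V(W) = 1/(-8*(-3) - 1*(-2)) = 1/(24 + 2) = 1/26)
√(V(Y(-4*(-1))) + 48160) = √(1/26 + 48160) = √(1252161/26) = 1119*√26/26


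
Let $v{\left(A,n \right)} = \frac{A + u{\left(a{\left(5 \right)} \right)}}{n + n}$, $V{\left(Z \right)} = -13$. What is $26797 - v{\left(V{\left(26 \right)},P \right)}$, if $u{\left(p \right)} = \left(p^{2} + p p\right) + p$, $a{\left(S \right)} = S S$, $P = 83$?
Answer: $\frac{2223520}{83} \approx 26789.0$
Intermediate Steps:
$a{\left(S \right)} = S^{2}$
$u{\left(p \right)} = p + 2 p^{2}$ ($u{\left(p \right)} = \left(p^{2} + p^{2}\right) + p = 2 p^{2} + p = p + 2 p^{2}$)
$v{\left(A,n \right)} = \frac{1275 + A}{2 n}$ ($v{\left(A,n \right)} = \frac{A + 5^{2} \left(1 + 2 \cdot 5^{2}\right)}{n + n} = \frac{A + 25 \left(1 + 2 \cdot 25\right)}{2 n} = \left(A + 25 \left(1 + 50\right)\right) \frac{1}{2 n} = \left(A + 25 \cdot 51\right) \frac{1}{2 n} = \left(A + 1275\right) \frac{1}{2 n} = \left(1275 + A\right) \frac{1}{2 n} = \frac{1275 + A}{2 n}$)
$26797 - v{\left(V{\left(26 \right)},P \right)} = 26797 - \frac{1275 - 13}{2 \cdot 83} = 26797 - \frac{1}{2} \cdot \frac{1}{83} \cdot 1262 = 26797 - \frac{631}{83} = \frac{2223520}{83}$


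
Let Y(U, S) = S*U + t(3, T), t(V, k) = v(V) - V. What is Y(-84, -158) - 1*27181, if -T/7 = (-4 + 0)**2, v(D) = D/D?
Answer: -13911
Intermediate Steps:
v(D) = 1
T = -112 (T = -7*(-4 + 0)**2 = -7*(-4)**2 = -7*16 = -112)
t(V, k) = 1 - V
Y(U, S) = -2 + S*U (Y(U, S) = S*U + (1 - 1*3) = S*U + (1 - 3) = S*U - 2 = -2 + S*U)
Y(-84, -158) - 1*27181 = (-2 - 158*(-84)) - 1*27181 = (-2 + 13272) - 27181 = 13270 - 27181 = -13911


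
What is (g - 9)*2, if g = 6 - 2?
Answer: -10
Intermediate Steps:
g = 4
(g - 9)*2 = (4 - 9)*2 = -5*2 = -10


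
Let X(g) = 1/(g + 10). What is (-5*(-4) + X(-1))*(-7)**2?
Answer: 8869/9 ≈ 985.44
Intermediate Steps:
X(g) = 1/(10 + g)
(-5*(-4) + X(-1))*(-7)**2 = (-5*(-4) + 1/(10 - 1))*(-7)**2 = (20 + 1/9)*49 = (181/9)*49 = 8869/9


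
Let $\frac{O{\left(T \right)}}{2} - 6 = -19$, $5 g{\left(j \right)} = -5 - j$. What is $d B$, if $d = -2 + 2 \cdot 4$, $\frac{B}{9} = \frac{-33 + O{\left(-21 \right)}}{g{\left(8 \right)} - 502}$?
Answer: $\frac{5310}{841} \approx 6.3139$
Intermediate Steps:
$g{\left(j \right)} = -1 - \frac{j}{5}$ ($g{\left(j \right)} = \frac{-5 - j}{5} = -1 - \frac{j}{5}$)
$O{\left(T \right)} = -26$ ($O{\left(T \right)} = 12 + 2 \left(-19\right) = 12 - 38 = -26$)
$B = \frac{885}{841}$ ($B = 9 \frac{-33 - 26}{\left(-1 - \frac{8}{5}\right) - 502} = 9 \left(- \frac{59}{\left(-1 - \frac{8}{5}\right) - 502}\right) = 9 \left(- \frac{59}{- \frac{13}{5} - 502}\right) = 9 \left(- \frac{59}{- \frac{2523}{5}}\right) = 9 \left(\left(-59\right) \left(- \frac{5}{2523}\right)\right) = 9 \cdot \frac{295}{2523} = \frac{885}{841} \approx 1.0523$)
$d = 6$ ($d = -2 + 8 = 6$)
$d B = 6 \cdot \frac{885}{841} = \frac{5310}{841}$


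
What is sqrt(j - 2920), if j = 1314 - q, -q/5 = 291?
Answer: I*sqrt(151) ≈ 12.288*I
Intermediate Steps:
q = -1455 (q = -5*291 = -1455)
j = 2769 (j = 1314 - 1*(-1455) = 1314 + 1455 = 2769)
sqrt(j - 2920) = sqrt(2769 - 2920) = sqrt(-151) = I*sqrt(151)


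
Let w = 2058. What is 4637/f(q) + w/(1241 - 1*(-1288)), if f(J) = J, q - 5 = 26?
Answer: 3930257/26133 ≈ 150.39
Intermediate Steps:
q = 31 (q = 5 + 26 = 31)
4637/f(q) + w/(1241 - 1*(-1288)) = 4637/31 + 2058/(1241 - 1*(-1288)) = 4637*(1/31) + 2058/(1241 + 1288) = 4637/31 + 2058/2529 = 4637/31 + 2058*(1/2529) = 4637/31 + 686/843 = 3930257/26133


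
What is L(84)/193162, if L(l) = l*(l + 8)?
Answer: 3864/96581 ≈ 0.040008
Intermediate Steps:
L(l) = l*(8 + l)
L(84)/193162 = (84*(8 + 84))/193162 = (84*92)*(1/193162) = 7728*(1/193162) = 3864/96581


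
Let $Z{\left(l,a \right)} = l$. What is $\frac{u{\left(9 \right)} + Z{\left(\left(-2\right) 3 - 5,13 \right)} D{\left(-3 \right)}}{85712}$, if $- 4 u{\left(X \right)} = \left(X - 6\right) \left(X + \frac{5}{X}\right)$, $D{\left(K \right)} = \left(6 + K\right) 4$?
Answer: $- \frac{835}{514272} \approx -0.0016237$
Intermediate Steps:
$D{\left(K \right)} = 24 + 4 K$
$u{\left(X \right)} = - \frac{\left(-6 + X\right) \left(X + \frac{5}{X}\right)}{4}$ ($u{\left(X \right)} = - \frac{\left(X - 6\right) \left(X + \frac{5}{X}\right)}{4} = - \frac{\left(-6 + X\right) \left(X + \frac{5}{X}\right)}{4}$)
$\frac{u{\left(9 \right)} + Z{\left(\left(-2\right) 3 - 5,13 \right)} D{\left(-3 \right)}}{85712} = \frac{\frac{30 - 9 \left(5 + 9^{2} - 54\right)}{4 \cdot 9} + \left(\left(-2\right) 3 - 5\right) \left(24 + 4 \left(-3\right)\right)}{85712} = \left(\frac{1}{4} \cdot \frac{1}{9} \left(30 - 9 \left(5 + 81 - 54\right)\right) + \left(-6 - 5\right) \left(24 - 12\right)\right) \frac{1}{85712} = \left(\frac{1}{4} \cdot \frac{1}{9} \left(30 - 9 \cdot 32\right) - 132\right) \frac{1}{85712} = \left(\frac{1}{4} \cdot \frac{1}{9} \left(30 - 288\right) - 132\right) \frac{1}{85712} = \left(\frac{1}{4} \cdot \frac{1}{9} \left(-258\right) - 132\right) \frac{1}{85712} = \left(- \frac{43}{6} - 132\right) \frac{1}{85712} = \left(- \frac{835}{6}\right) \frac{1}{85712} = - \frac{835}{514272}$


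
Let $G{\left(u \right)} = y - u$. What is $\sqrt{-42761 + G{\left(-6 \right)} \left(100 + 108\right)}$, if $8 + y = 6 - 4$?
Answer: $i \sqrt{42761} \approx 206.79 i$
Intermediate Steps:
$y = -6$ ($y = -8 + \left(6 - 4\right) = -8 + 2 = -6$)
$G{\left(u \right)} = -6 - u$
$\sqrt{-42761 + G{\left(-6 \right)} \left(100 + 108\right)} = \sqrt{-42761 + \left(-6 - -6\right) \left(100 + 108\right)} = \sqrt{-42761 + \left(-6 + 6\right) 208} = \sqrt{-42761 + 0 \cdot 208} = \sqrt{-42761 + 0} = \sqrt{-42761} = i \sqrt{42761}$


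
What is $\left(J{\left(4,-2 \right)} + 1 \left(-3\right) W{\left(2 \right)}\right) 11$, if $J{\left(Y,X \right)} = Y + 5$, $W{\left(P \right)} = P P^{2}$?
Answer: $-165$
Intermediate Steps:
$W{\left(P \right)} = P^{3}$
$J{\left(Y,X \right)} = 5 + Y$
$\left(J{\left(4,-2 \right)} + 1 \left(-3\right) W{\left(2 \right)}\right) 11 = \left(\left(5 + 4\right) + 1 \left(-3\right) 2^{3}\right) 11 = \left(9 - 24\right) 11 = \left(-15\right) 11 = -165$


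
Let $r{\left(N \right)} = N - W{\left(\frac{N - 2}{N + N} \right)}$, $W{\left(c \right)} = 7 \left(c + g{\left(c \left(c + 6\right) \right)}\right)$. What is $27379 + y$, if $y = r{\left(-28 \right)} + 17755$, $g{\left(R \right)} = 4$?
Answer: $\frac{180297}{4} \approx 45074.0$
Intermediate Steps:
$W{\left(c \right)} = 28 + 7 c$ ($W{\left(c \right)} = 7 \left(c + 4\right) = 7 \left(4 + c\right) = 28 + 7 c$)
$r{\left(N \right)} = -28 + N - \frac{7 \left(-2 + N\right)}{2 N}$ ($r{\left(N \right)} = N - \left(28 + 7 \frac{N - 2}{N + N}\right) = N - \left(28 + 7 \frac{-2 + N}{2 N}\right) = N - \left(28 + \frac{7 \left(-2 + N\right)}{2 N}\right) = -28 + N - \frac{7 \left(-2 + N\right)}{2 N}$)
$y = \frac{70781}{4}$ ($y = \left(- \frac{63}{2} - 28 + \frac{7}{-28}\right) + 17755 = \left(- \frac{63}{2} - 28 + 7 \left(- \frac{1}{28}\right)\right) + 17755 = \left(- \frac{63}{2} - 28 - \frac{1}{4}\right) + 17755 = - \frac{239}{4} + 17755 = \frac{70781}{4} \approx 17695.0$)
$27379 + y = 27379 + \frac{70781}{4} = \frac{180297}{4}$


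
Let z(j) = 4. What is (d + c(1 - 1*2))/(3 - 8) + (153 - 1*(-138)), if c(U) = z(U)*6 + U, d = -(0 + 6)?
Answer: 1438/5 ≈ 287.60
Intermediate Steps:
d = -6 (d = -1*6 = -6)
c(U) = 24 + U (c(U) = 4*6 + U = 24 + U)
(d + c(1 - 1*2))/(3 - 8) + (153 - 1*(-138)) = (-6 + (24 + (1 - 1*2)))/(3 - 8) + (153 - 1*(-138)) = (-6 + (24 + (1 - 2)))/(-5) + (153 + 138) = -(-6 + (24 - 1))/5 + 291 = -(-6 + 23)/5 + 291 = -1/5*17 + 291 = -17/5 + 291 = 1438/5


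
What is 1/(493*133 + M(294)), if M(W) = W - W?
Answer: 1/65569 ≈ 1.5251e-5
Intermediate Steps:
M(W) = 0
1/(493*133 + M(294)) = 1/(493*133 + 0) = 1/(65569 + 0) = 1/65569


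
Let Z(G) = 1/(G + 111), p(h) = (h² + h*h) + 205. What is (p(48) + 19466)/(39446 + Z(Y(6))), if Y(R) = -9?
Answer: 2476458/4023493 ≈ 0.61550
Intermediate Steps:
p(h) = 205 + 2*h² (p(h) = (h² + h²) + 205 = 2*h² + 205 = 205 + 2*h²)
Z(G) = 1/(111 + G)
(p(48) + 19466)/(39446 + Z(Y(6))) = ((205 + 2*48²) + 19466)/(39446 + 1/(111 - 9)) = ((205 + 2*2304) + 19466)/(39446 + 1/102) = ((205 + 4608) + 19466)/(39446 + 1/102) = (4813 + 19466)/(4023493/102) = 24279*(102/4023493) = 2476458/4023493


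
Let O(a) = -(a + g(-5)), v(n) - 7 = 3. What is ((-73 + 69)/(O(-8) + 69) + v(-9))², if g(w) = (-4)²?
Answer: 367236/3721 ≈ 98.693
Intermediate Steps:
g(w) = 16
v(n) = 10 (v(n) = 7 + 3 = 10)
O(a) = -16 - a (O(a) = -(a + 16) = -(16 + a) = -16 - a)
((-73 + 69)/(O(-8) + 69) + v(-9))² = ((-73 + 69)/((-16 - 1*(-8)) + 69) + 10)² = (-4/((-16 + 8) + 69) + 10)² = (-4/(-8 + 69) + 10)² = (-4/61 + 10)² = (606/61)² = 367236/3721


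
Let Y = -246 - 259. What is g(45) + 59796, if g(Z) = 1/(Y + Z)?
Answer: 27506159/460 ≈ 59796.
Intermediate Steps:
Y = -505
g(Z) = 1/(-505 + Z)
g(45) + 59796 = 1/(-505 + 45) + 59796 = 1/(-460) + 59796 = -1/460 + 59796 = 27506159/460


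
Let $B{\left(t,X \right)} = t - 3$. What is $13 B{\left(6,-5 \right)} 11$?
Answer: $429$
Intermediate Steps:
$B{\left(t,X \right)} = -3 + t$
$13 B{\left(6,-5 \right)} 11 = 13 \left(-3 + 6\right) 11 = 13 \cdot 3 \cdot 11 = 39 \cdot 11 = 429$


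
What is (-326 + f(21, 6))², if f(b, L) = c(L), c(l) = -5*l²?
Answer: 256036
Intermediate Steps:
f(b, L) = -5*L²
(-326 + f(21, 6))² = (-326 - 5*6²)² = (-326 - 5*36)² = (-326 - 180)² = (-506)² = 256036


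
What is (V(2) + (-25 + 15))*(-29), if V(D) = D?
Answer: 232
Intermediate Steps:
(V(2) + (-25 + 15))*(-29) = (2 + (-25 + 15))*(-29) = (2 - 10)*(-29) = -8*(-29) = 232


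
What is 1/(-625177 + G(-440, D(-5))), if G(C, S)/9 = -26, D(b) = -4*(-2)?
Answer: -1/625411 ≈ -1.5989e-6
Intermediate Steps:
D(b) = 8
G(C, S) = -234 (G(C, S) = 9*(-26) = -234)
1/(-625177 + G(-440, D(-5))) = 1/(-625177 - 234) = 1/(-625411) = -1/625411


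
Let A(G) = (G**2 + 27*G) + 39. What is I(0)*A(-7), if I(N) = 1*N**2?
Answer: 0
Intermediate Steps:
I(N) = N**2
A(G) = 39 + G**2 + 27*G
I(0)*A(-7) = 0**2*(39 + (-7)**2 + 27*(-7)) = 0*(39 + 49 - 189) = 0*(-101) = 0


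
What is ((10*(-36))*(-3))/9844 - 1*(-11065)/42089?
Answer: 38594995/103581029 ≈ 0.37261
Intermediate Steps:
((10*(-36))*(-3))/9844 - 1*(-11065)/42089 = -360*(-3)*(1/9844) + 11065*(1/42089) = 1080*(1/9844) + 11065/42089 = 270/2461 + 11065/42089 = 38594995/103581029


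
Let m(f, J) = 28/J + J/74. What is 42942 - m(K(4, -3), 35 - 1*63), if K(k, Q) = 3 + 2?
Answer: 1588905/37 ≈ 42943.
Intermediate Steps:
K(k, Q) = 5
m(f, J) = 28/J + J/74 (m(f, J) = 28/J + J*(1/74) = 28/J + J/74)
42942 - m(K(4, -3), 35 - 1*63) = 42942 - (28/(35 - 1*63) + (35 - 1*63)/74) = 42942 - (28/(35 - 63) + (35 - 63)/74) = 42942 - (28/(-28) + (1/74)*(-28)) = 42942 - (28*(-1/28) - 14/37) = 42942 - (-1 - 14/37) = 42942 - 1*(-51/37) = 42942 + 51/37 = 1588905/37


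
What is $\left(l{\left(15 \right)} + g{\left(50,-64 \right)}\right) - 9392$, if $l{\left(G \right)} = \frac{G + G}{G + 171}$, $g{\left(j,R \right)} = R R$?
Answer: $- \frac{164171}{31} \approx -5295.8$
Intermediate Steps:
$g{\left(j,R \right)} = R^{2}$
$l{\left(G \right)} = \frac{2 G}{171 + G}$
$\left(l{\left(15 \right)} + g{\left(50,-64 \right)}\right) - 9392 = \left(2 \cdot 15 \frac{1}{171 + 15} + \left(-64\right)^{2}\right) - 9392 = \left(2 \cdot 15 \cdot \frac{1}{186} + 4096\right) - 9392 = \left(\frac{5}{31} + 4096\right) - 9392 = \frac{126981}{31} - 9392 = - \frac{164171}{31}$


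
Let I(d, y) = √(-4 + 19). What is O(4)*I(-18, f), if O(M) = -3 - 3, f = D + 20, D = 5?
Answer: -6*√15 ≈ -23.238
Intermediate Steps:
f = 25 (f = 5 + 20 = 25)
O(M) = -6
I(d, y) = √15
O(4)*I(-18, f) = -6*√15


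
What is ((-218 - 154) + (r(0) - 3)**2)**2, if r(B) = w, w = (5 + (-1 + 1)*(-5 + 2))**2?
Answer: 12544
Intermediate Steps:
w = 25 (w = (5 + 0*(-3))**2 = (5 + 0)**2 = 5**2 = 25)
r(B) = 25
((-218 - 154) + (r(0) - 3)**2)**2 = ((-218 - 154) + (25 - 3)**2)**2 = (-372 + 22**2)**2 = (-372 + 484)**2 = 112**2 = 12544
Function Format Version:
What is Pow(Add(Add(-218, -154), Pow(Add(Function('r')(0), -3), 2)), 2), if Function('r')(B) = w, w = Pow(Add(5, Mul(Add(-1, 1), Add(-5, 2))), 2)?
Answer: 12544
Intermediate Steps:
w = 25 (w = Pow(Add(5, Mul(0, -3)), 2) = Pow(Add(5, 0), 2) = Pow(5, 2) = 25)
Function('r')(B) = 25
Pow(Add(Add(-218, -154), Pow(Add(Function('r')(0), -3), 2)), 2) = Pow(Add(Add(-218, -154), Pow(Add(25, -3), 2)), 2) = Pow(Add(-372, Pow(22, 2)), 2) = Pow(Add(-372, 484), 2) = Pow(112, 2) = 12544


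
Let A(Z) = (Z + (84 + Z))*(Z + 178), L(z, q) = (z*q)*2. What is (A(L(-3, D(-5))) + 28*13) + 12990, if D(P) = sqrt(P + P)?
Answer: 27586 - 2640*I*sqrt(10) ≈ 27586.0 - 8348.4*I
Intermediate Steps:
D(P) = sqrt(2)*sqrt(P) (D(P) = sqrt(2*P) = sqrt(2)*sqrt(P))
L(z, q) = 2*q*z (L(z, q) = (q*z)*2 = 2*q*z)
A(Z) = (84 + 2*Z)*(178 + Z)
(A(L(-3, D(-5))) + 28*13) + 12990 = ((14952 + 2*(2*(sqrt(2)*sqrt(-5))*(-3))**2 + 440*(2*(sqrt(2)*sqrt(-5))*(-3))) + 28*13) + 12990 = ((14952 + 2*(2*(sqrt(2)*(I*sqrt(5)))*(-3))**2 + 440*(2*(sqrt(2)*(I*sqrt(5)))*(-3))) + 364) + 12990 = ((14952 + 2*(2*(I*sqrt(10))*(-3))**2 + 440*(2*(I*sqrt(10))*(-3))) + 364) + 12990 = ((14952 + 2*(-6*I*sqrt(10))**2 + 440*(-6*I*sqrt(10))) + 364) + 12990 = ((14952 + 2*(-360) - 2640*I*sqrt(10)) + 364) + 12990 = ((14952 - 720 - 2640*I*sqrt(10)) + 364) + 12990 = ((14232 - 2640*I*sqrt(10)) + 364) + 12990 = (14596 - 2640*I*sqrt(10)) + 12990 = 27586 - 2640*I*sqrt(10)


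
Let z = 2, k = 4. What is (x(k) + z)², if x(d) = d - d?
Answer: 4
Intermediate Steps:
x(d) = 0
(x(k) + z)² = (0 + 2)² = 2² = 4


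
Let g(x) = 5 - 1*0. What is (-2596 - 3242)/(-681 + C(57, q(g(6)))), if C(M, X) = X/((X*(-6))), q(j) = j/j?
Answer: 35028/4087 ≈ 8.5706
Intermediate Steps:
g(x) = 5 (g(x) = 5 + 0 = 5)
q(j) = 1
C(M, X) = -⅙ (C(M, X) = X/((-6*X)) = X*(-1/(6*X)) = -⅙)
(-2596 - 3242)/(-681 + C(57, q(g(6)))) = (-2596 - 3242)/(-681 - ⅙) = -5838/(-4087/6) = -5838*(-6/4087) = 35028/4087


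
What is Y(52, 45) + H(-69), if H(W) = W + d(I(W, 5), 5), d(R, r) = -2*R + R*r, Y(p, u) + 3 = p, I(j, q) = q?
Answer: -5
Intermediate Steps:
Y(p, u) = -3 + p
H(W) = 15 + W (H(W) = W + 5*(-2 + 5) = W + 5*3 = W + 15 = 15 + W)
Y(52, 45) + H(-69) = (-3 + 52) + (15 - 69) = 49 - 54 = -5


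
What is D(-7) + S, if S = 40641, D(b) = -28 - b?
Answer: 40620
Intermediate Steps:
D(-7) + S = (-28 - 1*(-7)) + 40641 = (-28 + 7) + 40641 = -21 + 40641 = 40620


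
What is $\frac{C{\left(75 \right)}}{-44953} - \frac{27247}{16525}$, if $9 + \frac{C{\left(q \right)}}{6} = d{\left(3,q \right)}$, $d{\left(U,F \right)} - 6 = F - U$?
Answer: $- \frac{1231675741}{742848325} \approx -1.658$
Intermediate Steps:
$d{\left(U,F \right)} = 6 + F - U$ ($d{\left(U,F \right)} = 6 + \left(F - U\right) = 6 + F - U$)
$C{\left(q \right)} = -36 + 6 q$ ($C{\left(q \right)} = -54 + 6 \left(6 + q - 3\right) = -54 + 6 \left(3 + q\right) = -54 + \left(18 + 6 q\right) = -36 + 6 q$)
$\frac{C{\left(75 \right)}}{-44953} - \frac{27247}{16525} = \frac{-36 + 6 \cdot 75}{-44953} - \frac{27247}{16525} = \left(-36 + 450\right) \left(- \frac{1}{44953}\right) - \frac{27247}{16525} = 414 \left(- \frac{1}{44953}\right) - \frac{27247}{16525} = - \frac{414}{44953} - \frac{27247}{16525} = - \frac{1231675741}{742848325}$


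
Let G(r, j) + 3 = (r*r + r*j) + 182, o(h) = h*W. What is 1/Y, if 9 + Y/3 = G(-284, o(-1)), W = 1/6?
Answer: 1/242620 ≈ 4.1217e-6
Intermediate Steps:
W = 1/6 ≈ 0.16667
o(h) = h/6 (o(h) = h*(1/6) = h/6)
G(r, j) = 179 + r**2 + j*r (G(r, j) = -3 + ((r*r + r*j) + 182) = -3 + ((r**2 + j*r) + 182) = -3 + (182 + r**2 + j*r) = 179 + r**2 + j*r)
Y = 242620 (Y = -27 + 3*(179 + (-284)**2 + ((1/6)*(-1))*(-284)) = -27 + 3*(179 + 80656 - 1/6*(-284)) = -27 + 3*(179 + 80656 + 142/3) = -27 + 3*(242647/3) = -27 + 242647 = 242620)
1/Y = 1/242620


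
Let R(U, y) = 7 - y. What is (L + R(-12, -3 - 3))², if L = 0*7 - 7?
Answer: 36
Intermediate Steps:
L = -7 (L = 0 - 7 = -7)
(L + R(-12, -3 - 3))² = (-7 + (7 - (-3 - 3)))² = (-7 + (7 - 1*(-6)))² = (-7 + (7 + 6))² = (-7 + 13)² = 6² = 36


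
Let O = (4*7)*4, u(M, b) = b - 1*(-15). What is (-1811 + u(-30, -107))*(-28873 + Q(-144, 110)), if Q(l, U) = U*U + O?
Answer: 31705883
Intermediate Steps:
u(M, b) = 15 + b (u(M, b) = b + 15 = 15 + b)
O = 112 (O = 28*4 = 112)
Q(l, U) = 112 + U² (Q(l, U) = U*U + 112 = U² + 112 = 112 + U²)
(-1811 + u(-30, -107))*(-28873 + Q(-144, 110)) = (-1811 + (15 - 107))*(-28873 + (112 + 110²)) = (-1811 - 92)*(-28873 + (112 + 12100)) = -1903*(-28873 + 12212) = -1903*(-16661) = 31705883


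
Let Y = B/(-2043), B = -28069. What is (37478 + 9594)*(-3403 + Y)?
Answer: -325938766720/2043 ≈ -1.5954e+8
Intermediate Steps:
Y = 28069/2043 (Y = -28069/(-2043) = -28069*(-1/2043) = 28069/2043 ≈ 13.739)
(37478 + 9594)*(-3403 + Y) = (37478 + 9594)*(-3403 + 28069/2043) = 47072*(-6924260/2043) = -325938766720/2043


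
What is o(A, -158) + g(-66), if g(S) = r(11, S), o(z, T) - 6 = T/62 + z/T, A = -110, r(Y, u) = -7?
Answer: -6985/2449 ≈ -2.8522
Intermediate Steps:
o(z, T) = 6 + T/62 + z/T (o(z, T) = 6 + (T/62 + z/T) = 6 + T/62 + z/T)
g(S) = -7
o(A, -158) + g(-66) = (6 + (1/62)*(-158) - 110/(-158)) - 7 = (6 - 79/31 - 110*(-1/158)) - 7 = (6 - 79/31 + 55/79) - 7 = 10158/2449 - 7 = -6985/2449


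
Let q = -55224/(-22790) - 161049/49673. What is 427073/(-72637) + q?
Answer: -275406737812078/41114273302895 ≈ -6.6986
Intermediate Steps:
q = -463582479/566023835 (q = -55224*(-1/22790) - 161049*1/49673 = 27612/11395 - 161049/49673 = -463582479/566023835 ≈ -0.81902)
427073/(-72637) + q = 427073/(-72637) - 463582479/566023835 = 427073*(-1/72637) - 463582479/566023835 = -427073/72637 - 463582479/566023835 = -275406737812078/41114273302895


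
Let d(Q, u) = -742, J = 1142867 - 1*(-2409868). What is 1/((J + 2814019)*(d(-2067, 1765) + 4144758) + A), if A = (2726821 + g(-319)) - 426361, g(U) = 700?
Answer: 1/26383932745224 ≈ 3.7902e-14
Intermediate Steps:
J = 3552735 (J = 1142867 + 2409868 = 3552735)
A = 2301160 (A = (2726821 + 700) - 426361 = 2727521 - 426361 = 2301160)
1/((J + 2814019)*(d(-2067, 1765) + 4144758) + A) = 1/((3552735 + 2814019)*(-742 + 4144758) + 2301160) = 1/(6366754*4144016 + 2301160) = 1/(26383930444064 + 2301160) = 1/26383932745224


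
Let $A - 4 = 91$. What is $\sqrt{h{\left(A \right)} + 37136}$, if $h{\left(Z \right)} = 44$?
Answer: $26 \sqrt{55} \approx 192.82$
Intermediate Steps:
$A = 95$ ($A = 4 + 91 = 95$)
$\sqrt{h{\left(A \right)} + 37136} = \sqrt{44 + 37136} = \sqrt{37180} = 26 \sqrt{55}$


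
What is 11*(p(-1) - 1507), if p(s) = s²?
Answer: -16566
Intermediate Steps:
11*(p(-1) - 1507) = 11*((-1)² - 1507) = 11*(1 - 1507) = 11*(-1506) = -16566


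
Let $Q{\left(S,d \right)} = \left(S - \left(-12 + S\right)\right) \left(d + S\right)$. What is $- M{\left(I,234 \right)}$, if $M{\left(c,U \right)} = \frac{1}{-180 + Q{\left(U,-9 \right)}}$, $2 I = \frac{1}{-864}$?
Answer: $- \frac{1}{2520} \approx -0.00039683$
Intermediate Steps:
$Q{\left(S,d \right)} = 12 S + 12 d$ ($Q{\left(S,d \right)} = 12 \left(S + d\right) = 12 S + 12 d$)
$I = - \frac{1}{1728}$ ($I = \frac{1}{2 \left(-864\right)} = \frac{1}{2} \left(- \frac{1}{864}\right) = - \frac{1}{1728} \approx -0.0005787$)
$M{\left(c,U \right)} = \frac{1}{-288 + 12 U}$ ($M{\left(c,U \right)} = \frac{1}{-180 + \left(12 U + 12 \left(-9\right)\right)} = \frac{1}{-180 + \left(12 U - 108\right)} = \frac{1}{-180 + \left(-108 + 12 U\right)} = \frac{1}{-288 + 12 U}$)
$- M{\left(I,234 \right)} = - \frac{1}{12 \left(-24 + 234\right)} = - \frac{1}{12 \cdot 210} = \left(-1\right) \frac{1}{2520} = - \frac{1}{2520}$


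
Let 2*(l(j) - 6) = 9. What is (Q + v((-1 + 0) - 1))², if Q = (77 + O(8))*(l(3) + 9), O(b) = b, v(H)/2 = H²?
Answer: 11095561/4 ≈ 2.7739e+6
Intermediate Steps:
v(H) = 2*H²
l(j) = 21/2 (l(j) = 6 + (½)*9 = 6 + 9/2 = 21/2)
Q = 3315/2 (Q = (77 + 8)*(21/2 + 9) = 85*(39/2) = 3315/2 ≈ 1657.5)
(Q + v((-1 + 0) - 1))² = (3315/2 + 2*((-1 + 0) - 1)²)² = (3315/2 + 2*(-1 - 1)²)² = (3315/2 + 2*(-2)²)² = (3315/2 + 2*4)² = (3315/2 + 8)² = (3331/2)² = 11095561/4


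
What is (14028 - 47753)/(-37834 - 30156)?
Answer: 6745/13598 ≈ 0.49603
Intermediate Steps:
(14028 - 47753)/(-37834 - 30156) = -33725/(-67990) = -33725*(-1/67990) = 6745/13598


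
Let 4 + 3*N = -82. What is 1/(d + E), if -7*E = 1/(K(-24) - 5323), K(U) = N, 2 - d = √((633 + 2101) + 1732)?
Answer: -25261113605/56356790911321 - 12630388225*√4466/56356790911321 ≈ -0.015425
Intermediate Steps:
d = 2 - √4466 (d = 2 - √((633 + 2101) + 1732) = 2 - √(2734 + 1732) = 2 - √4466 ≈ -64.828)
N = -86/3 (N = -4/3 + (⅓)*(-82) = -4/3 - 82/3 = -86/3 ≈ -28.667)
K(U) = -86/3
E = 3/112385 (E = -1/(7*(-86/3 - 5323)) = -1/(7*(-16055/3)) = -⅐*(-3/16055) = 3/112385 ≈ 2.6694e-5)
1/(d + E) = 1/((2 - √4466) + 3/112385) = 1/(224773/112385 - √4466)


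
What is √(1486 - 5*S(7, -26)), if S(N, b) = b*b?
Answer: I*√1894 ≈ 43.52*I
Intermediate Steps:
S(N, b) = b²
√(1486 - 5*S(7, -26)) = √(1486 - 5*(-26)²) = √(1486 - 5*676) = √(1486 - 3380) = √(-1894) = I*√1894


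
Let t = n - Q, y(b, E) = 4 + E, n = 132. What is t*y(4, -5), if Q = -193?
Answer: -325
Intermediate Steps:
t = 325 (t = 132 - 1*(-193) = 132 + 193 = 325)
t*y(4, -5) = 325*(4 - 5) = 325*(-1) = -325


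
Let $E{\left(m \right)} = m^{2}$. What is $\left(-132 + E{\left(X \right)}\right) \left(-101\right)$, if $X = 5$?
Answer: $10807$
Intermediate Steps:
$\left(-132 + E{\left(X \right)}\right) \left(-101\right) = \left(-132 + 5^{2}\right) \left(-101\right) = \left(-132 + 25\right) \left(-101\right) = \left(-107\right) \left(-101\right) = 10807$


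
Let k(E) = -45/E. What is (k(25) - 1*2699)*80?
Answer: -216064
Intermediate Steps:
(k(25) - 1*2699)*80 = (-45/25 - 1*2699)*80 = (-45*1/25 - 2699)*80 = (-9/5 - 2699)*80 = -13504/5*80 = -216064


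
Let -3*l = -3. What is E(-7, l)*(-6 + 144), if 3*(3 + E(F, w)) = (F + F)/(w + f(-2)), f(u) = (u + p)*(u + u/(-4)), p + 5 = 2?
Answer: -8326/17 ≈ -489.76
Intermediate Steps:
p = -3 (p = -5 + 2 = -3)
l = 1 (l = -⅓*(-3) = 1)
f(u) = 3*u*(-3 + u)/4 (f(u) = (u - 3)*(u + u/(-4)) = (-3 + u)*(u + u*(-¼)) = (-3 + u)*(u - u/4) = (-3 + u)*(3*u/4) = 3*u*(-3 + u)/4)
E(F, w) = -3 + 2*F/(3*(15/2 + w)) (E(F, w) = -3 + ((F + F)/(w + (¾)*(-2)*(-3 - 2)))/3 = -3 + ((2*F)/(w + (¾)*(-2)*(-5)))/3 = -3 + ((2*F)/(w + 15/2))/3 = -3 + ((2*F)/(15/2 + w))/3 = -3 + (2*F/(15/2 + w))/3 = -3 + 2*F/(3*(15/2 + w)))
E(-7, l)*(-6 + 144) = ((-135 - 18*1 + 4*(-7))/(3*(15 + 2*1)))*(-6 + 144) = ((-135 - 18 - 28)/(3*(15 + 2)))*138 = ((⅓)*(-181)/17)*138 = ((⅓)*(1/17)*(-181))*138 = -181/51*138 = -8326/17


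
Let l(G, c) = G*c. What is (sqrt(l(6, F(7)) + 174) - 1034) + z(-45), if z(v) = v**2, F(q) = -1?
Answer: 991 + 2*sqrt(42) ≈ 1004.0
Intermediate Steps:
(sqrt(l(6, F(7)) + 174) - 1034) + z(-45) = (sqrt(6*(-1) + 174) - 1034) + (-45)**2 = (sqrt(-6 + 174) - 1034) + 2025 = (sqrt(168) - 1034) + 2025 = (2*sqrt(42) - 1034) + 2025 = (-1034 + 2*sqrt(42)) + 2025 = 991 + 2*sqrt(42)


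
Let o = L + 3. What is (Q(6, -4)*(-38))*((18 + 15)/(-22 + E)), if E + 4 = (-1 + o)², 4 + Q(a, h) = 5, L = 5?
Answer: -1254/23 ≈ -54.522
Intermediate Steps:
o = 8 (o = 5 + 3 = 8)
Q(a, h) = 1 (Q(a, h) = -4 + 5 = 1)
E = 45 (E = -4 + (-1 + 8)² = -4 + 7² = -4 + 49 = 45)
(Q(6, -4)*(-38))*((18 + 15)/(-22 + E)) = (1*(-38))*((18 + 15)/(-22 + 45)) = -1254/23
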